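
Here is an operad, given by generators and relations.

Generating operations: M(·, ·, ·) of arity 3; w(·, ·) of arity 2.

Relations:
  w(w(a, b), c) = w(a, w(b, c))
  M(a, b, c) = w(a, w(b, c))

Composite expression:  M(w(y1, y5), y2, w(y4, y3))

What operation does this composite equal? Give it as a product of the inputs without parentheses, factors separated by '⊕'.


y1 ⊕ y5 ⊕ y2 ⊕ y4 ⊕ y3

The M-tree's shape is irrelevant; the y-reading-order decides.
w(y1, y5) linearizes to y1 ⊕ y5
w(y4, y3) linearizes to y4 ⊕ y3
M(w(y1, y5), y2, w(y4, y3)) linearizes to y1 ⊕ y5 ⊕ y2 ⊕ y4 ⊕ y3


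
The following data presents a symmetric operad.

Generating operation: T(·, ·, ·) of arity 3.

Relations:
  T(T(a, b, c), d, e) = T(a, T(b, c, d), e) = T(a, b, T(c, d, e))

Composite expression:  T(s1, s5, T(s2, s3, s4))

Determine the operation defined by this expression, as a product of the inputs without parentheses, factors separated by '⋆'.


s1 ⋆ s5 ⋆ s2 ⋆ s3 ⋆ s4

Every regrouping of T is equal, so read the s-inputs in written order.
T(s2, s3, s4) collapses to s2 ⋆ s3 ⋆ s4
T(s1, s5, T(s2, s3, s4)) collapses to s1 ⋆ s5 ⋆ s2 ⋆ s3 ⋆ s4


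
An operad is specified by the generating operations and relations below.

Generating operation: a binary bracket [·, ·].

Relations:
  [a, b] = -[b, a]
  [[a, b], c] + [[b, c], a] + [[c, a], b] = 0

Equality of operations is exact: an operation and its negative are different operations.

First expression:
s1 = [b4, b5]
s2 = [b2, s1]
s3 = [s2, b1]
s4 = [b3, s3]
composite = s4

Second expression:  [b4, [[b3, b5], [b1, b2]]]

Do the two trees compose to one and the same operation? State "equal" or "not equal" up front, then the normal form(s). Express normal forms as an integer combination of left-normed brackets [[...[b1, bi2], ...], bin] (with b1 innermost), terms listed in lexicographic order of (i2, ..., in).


not equal; the first gives [[[[b1, b2], b4], b5], b3] - [[[[b1, b2], b5], b4], b3] - [[[[b1, b4], b5], b2], b3] + [[[[b1, b5], b4], b2], b3] and the second [[[[b1, b2], b3], b5], b4] - [[[[b1, b2], b5], b3], b4]


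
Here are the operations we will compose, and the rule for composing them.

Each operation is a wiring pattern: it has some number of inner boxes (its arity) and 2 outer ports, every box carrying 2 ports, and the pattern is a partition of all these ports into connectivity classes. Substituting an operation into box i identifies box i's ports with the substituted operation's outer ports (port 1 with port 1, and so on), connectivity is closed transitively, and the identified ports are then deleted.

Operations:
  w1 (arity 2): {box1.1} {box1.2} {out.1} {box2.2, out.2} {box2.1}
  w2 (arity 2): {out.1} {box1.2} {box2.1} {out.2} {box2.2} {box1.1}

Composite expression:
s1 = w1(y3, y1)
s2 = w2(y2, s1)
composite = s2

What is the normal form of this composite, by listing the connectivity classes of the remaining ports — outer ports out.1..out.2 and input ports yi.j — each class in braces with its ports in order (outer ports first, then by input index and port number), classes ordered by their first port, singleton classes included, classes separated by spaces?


{out.1} {out.2} {y1.1} {y1.2} {y2.1} {y2.2} {y3.1} {y3.2}


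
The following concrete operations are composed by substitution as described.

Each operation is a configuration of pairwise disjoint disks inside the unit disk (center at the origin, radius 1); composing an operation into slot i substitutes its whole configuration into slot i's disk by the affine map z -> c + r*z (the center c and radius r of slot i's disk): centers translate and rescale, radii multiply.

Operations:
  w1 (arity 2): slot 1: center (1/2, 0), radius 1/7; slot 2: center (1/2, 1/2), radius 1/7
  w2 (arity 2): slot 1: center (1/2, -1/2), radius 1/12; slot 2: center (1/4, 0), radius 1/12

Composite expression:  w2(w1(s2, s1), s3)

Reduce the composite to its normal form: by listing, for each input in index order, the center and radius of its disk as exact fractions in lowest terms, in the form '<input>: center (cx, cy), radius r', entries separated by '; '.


Each s-disk chains the slot maps above it in w2; radii multiply.
input s2: applying the 2 nested substitutions gives center (13/24, -1/2), radius 1/84
input s1: applying the 2 nested substitutions gives center (13/24, -11/24), radius 1/84
input s3: applying the 1 nested substitution gives center (1/4, 0), radius 1/12

s1: center (13/24, -11/24), radius 1/84; s2: center (13/24, -1/2), radius 1/84; s3: center (1/4, 0), radius 1/12


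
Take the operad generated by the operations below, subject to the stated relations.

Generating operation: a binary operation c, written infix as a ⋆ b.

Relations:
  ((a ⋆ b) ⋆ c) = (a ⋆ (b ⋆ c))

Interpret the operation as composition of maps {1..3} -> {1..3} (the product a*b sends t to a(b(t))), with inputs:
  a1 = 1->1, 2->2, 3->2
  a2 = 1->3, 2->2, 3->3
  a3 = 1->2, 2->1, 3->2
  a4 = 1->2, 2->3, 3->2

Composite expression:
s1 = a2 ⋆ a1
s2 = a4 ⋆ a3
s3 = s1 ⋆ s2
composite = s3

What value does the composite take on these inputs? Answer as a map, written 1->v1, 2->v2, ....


1->2, 2->2, 3->2

(a2 ⋆ a1) = 1->3, 2->2, 3->2
(a4 ⋆ a3) = 1->3, 2->2, 3->3
((a2 ⋆ a1) ⋆ (a4 ⋆ a3)) = 1->2, 2->2, 3->2


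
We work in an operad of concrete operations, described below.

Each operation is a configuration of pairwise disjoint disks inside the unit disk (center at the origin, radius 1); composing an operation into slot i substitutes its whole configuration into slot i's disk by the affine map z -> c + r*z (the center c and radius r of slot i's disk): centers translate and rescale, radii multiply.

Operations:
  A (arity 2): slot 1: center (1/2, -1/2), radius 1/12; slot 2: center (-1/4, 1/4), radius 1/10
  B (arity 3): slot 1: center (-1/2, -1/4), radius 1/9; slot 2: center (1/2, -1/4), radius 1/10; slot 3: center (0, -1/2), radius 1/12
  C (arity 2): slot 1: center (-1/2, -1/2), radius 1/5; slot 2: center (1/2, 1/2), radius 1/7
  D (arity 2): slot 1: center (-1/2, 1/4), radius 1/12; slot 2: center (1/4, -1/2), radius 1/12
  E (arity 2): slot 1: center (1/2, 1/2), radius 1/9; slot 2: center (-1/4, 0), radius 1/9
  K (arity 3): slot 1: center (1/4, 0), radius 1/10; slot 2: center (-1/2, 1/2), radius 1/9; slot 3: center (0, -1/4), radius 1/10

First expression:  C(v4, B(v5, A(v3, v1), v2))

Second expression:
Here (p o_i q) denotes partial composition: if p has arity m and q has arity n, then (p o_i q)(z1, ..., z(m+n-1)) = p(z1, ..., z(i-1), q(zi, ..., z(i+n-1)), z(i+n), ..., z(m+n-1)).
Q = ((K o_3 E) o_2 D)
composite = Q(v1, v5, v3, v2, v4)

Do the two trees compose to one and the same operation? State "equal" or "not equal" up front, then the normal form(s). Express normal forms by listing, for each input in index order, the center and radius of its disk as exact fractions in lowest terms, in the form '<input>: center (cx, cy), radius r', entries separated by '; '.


not equal; the first gives v1: center (159/280, 131/280), radius 1/700; v2: center (1/2, 3/7), radius 1/84; v3: center (81/140, 16/35), radius 1/840; v4: center (-1/2, -1/2), radius 1/5; v5: center (3/7, 13/28), radius 1/63 and the second v1: center (1/4, 0), radius 1/10; v2: center (1/20, -1/5), radius 1/90; v3: center (-17/36, 4/9), radius 1/108; v4: center (-1/40, -1/4), radius 1/90; v5: center (-5/9, 19/36), radius 1/108


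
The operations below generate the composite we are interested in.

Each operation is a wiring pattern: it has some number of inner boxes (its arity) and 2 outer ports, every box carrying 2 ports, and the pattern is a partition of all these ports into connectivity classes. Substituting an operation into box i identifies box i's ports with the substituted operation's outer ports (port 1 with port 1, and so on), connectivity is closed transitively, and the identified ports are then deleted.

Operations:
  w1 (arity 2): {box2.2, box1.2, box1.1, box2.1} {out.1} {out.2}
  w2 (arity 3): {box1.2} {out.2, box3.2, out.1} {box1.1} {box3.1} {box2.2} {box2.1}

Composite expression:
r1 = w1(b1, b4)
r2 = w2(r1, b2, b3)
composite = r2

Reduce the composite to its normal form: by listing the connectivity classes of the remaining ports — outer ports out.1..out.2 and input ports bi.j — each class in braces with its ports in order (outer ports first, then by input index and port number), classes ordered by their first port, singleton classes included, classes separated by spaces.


{out.1, out.2, b3.2} {b1.1, b1.2, b4.1, b4.2} {b2.1} {b2.2} {b3.1}

Connectivity passes through glued w2-boundaries; trace each wire chain.
stage w1: inputs (b1, b4), connectivity {out.1} {out.2} {b1.1, b1.2, b4.1, b4.2}, out.j its boundary
stage w2: inputs (b1, b4, b2, b3), connectivity {out.1, out.2, b3.2} {b1.1, b1.2, b4.1, b4.2} {b2.1} {b2.2} {b3.1}, out.j its boundary


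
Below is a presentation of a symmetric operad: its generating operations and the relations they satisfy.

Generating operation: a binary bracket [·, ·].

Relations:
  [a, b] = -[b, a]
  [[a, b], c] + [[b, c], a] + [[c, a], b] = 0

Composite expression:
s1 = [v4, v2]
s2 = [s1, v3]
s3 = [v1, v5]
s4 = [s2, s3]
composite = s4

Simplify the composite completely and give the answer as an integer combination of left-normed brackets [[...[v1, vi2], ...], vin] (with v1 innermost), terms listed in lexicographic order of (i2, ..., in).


Expand each bracket as ab - ba; the v1-initial words give the coefficients.
Composite bracket: [[[v4, v2], v3], [v1, v5]]
Full expansion: 16 signed words from ab - ba (2^4 = 16).
Coefficients come from the v1-initial words:
  v1v5v2v4v3 appears with sign +1, giving the term +[[[[v1, v5], v2], v4], v3]
  v1v5v3v2v4 appears with sign -1, giving the term -[[[[v1, v5], v3], v2], v4]
  v1v5v3v4v2 appears with sign +1, giving the term +[[[[v1, v5], v3], v4], v2]
  v1v5v4v2v3 appears with sign -1, giving the term -[[[[v1, v5], v4], v2], v3]

[[[[v1, v5], v2], v4], v3] - [[[[v1, v5], v3], v2], v4] + [[[[v1, v5], v3], v4], v2] - [[[[v1, v5], v4], v2], v3]


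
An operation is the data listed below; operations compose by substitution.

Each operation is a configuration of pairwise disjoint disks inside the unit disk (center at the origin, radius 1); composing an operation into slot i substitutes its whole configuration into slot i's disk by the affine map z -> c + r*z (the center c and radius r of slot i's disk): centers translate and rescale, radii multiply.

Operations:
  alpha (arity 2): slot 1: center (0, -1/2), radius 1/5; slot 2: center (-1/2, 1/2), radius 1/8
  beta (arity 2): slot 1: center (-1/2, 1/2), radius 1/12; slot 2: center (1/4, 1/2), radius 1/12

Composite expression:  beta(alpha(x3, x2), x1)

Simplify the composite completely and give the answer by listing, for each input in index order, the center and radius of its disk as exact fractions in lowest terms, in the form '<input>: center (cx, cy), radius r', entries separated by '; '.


Only the slot chain above each x matters under beta; compose those maps.
x3 passes through 2 substitutions, ending at center (-1/2, 11/24), radius 1/60
x2 passes through 2 substitutions, ending at center (-13/24, 13/24), radius 1/96
x1 passes through 1 substitution, ending at center (1/4, 1/2), radius 1/12

x1: center (1/4, 1/2), radius 1/12; x2: center (-13/24, 13/24), radius 1/96; x3: center (-1/2, 11/24), radius 1/60


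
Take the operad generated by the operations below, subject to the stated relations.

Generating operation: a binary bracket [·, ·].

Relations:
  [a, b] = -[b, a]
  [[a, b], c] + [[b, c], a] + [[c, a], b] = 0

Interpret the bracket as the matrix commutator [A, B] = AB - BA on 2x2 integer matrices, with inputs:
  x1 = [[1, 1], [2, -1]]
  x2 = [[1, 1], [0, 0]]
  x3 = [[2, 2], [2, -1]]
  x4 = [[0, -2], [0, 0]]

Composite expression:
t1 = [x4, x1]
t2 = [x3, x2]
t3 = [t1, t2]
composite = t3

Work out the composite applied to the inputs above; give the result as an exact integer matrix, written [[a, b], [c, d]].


[[8, 8], [16, -8]]

[x4, x1] = [[-4, 4], [0, 4]]
[x3, x2] = [[-2, 1], [2, 2]]
[[x4, x1], [x3, x2]] = [[8, 8], [16, -8]]


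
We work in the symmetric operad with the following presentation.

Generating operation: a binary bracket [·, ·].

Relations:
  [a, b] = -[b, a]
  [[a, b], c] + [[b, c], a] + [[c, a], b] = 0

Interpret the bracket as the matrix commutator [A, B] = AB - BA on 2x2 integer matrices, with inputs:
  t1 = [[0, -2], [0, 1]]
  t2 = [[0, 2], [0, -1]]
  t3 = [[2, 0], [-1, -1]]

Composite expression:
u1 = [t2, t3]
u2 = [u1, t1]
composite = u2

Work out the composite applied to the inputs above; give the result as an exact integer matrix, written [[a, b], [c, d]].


[[2, 2], [-1, -2]]


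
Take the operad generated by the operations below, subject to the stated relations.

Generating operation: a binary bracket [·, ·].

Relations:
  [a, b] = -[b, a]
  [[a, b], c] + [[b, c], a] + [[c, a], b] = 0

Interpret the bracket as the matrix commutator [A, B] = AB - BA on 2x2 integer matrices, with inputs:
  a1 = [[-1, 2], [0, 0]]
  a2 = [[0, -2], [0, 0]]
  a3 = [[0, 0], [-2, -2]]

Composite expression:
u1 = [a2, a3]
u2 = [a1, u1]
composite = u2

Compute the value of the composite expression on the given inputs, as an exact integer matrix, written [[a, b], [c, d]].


[[0, -20], [0, 0]]

[a2, a3] = [[4, 4], [0, -4]]
[a1, [a2, a3]] = [[0, -20], [0, 0]]


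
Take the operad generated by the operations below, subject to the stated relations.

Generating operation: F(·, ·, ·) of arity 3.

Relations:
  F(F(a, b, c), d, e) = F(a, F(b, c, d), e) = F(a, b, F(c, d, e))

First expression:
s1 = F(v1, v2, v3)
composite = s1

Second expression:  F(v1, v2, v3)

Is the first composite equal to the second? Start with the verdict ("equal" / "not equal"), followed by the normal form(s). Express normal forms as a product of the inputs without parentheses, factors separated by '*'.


equal — both sides give v1 * v2 * v3


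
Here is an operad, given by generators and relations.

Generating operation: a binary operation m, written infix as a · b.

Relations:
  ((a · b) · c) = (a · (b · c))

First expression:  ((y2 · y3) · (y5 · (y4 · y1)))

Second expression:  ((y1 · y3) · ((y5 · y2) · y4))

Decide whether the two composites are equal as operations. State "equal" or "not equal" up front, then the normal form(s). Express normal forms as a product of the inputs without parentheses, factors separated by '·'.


not equal; the first gives y2 · y3 · y5 · y4 · y1 and the second y1 · y3 · y5 · y2 · y4


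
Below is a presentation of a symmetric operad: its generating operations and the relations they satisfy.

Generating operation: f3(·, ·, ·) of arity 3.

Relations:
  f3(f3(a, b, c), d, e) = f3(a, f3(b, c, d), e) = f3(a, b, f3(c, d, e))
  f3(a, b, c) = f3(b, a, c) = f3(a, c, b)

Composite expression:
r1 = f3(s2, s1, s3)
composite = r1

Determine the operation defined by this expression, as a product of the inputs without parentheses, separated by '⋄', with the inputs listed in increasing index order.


s1 ⋄ s2 ⋄ s3

With f3 associative and commutative, the s-input set is all that matters.
f3(s2, s1, s3) spells out as s2 ⋄ s1 ⋄ s3
rearranged into index order: s1 ⋄ s2 ⋄ s3


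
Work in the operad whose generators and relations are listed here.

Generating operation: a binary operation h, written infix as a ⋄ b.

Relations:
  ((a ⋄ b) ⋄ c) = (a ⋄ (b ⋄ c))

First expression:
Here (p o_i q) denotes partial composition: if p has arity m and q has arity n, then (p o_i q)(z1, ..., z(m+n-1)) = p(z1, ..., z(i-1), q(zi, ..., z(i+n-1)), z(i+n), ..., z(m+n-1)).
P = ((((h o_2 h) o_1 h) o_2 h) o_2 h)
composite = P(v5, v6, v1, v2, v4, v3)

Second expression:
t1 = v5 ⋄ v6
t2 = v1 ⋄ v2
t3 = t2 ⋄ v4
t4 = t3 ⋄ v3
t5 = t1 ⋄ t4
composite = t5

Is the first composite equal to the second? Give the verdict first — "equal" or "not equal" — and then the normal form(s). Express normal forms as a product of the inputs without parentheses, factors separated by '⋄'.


equal — both sides give v5 ⋄ v6 ⋄ v1 ⋄ v2 ⋄ v4 ⋄ v3

The first expression, normalized: v5 ⋄ v6 ⋄ v1 ⋄ v2 ⋄ v4 ⋄ v3
The second expression, normalized: v5 ⋄ v6 ⋄ v1 ⋄ v2 ⋄ v4 ⋄ v3
The forms coincide; equal.


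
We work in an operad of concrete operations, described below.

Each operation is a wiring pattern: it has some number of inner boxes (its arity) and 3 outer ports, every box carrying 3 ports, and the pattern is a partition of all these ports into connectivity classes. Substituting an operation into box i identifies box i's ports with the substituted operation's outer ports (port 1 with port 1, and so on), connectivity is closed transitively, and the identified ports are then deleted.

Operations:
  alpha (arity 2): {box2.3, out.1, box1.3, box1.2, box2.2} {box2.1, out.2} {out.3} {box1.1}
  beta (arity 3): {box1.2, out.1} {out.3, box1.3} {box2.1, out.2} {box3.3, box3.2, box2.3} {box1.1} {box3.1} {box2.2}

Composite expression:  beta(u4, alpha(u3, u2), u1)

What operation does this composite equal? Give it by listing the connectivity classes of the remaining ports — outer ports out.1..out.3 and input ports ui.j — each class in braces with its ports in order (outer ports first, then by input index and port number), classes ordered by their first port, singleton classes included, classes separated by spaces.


{out.1, u4.2} {out.2, u2.2, u2.3, u3.2, u3.3} {out.3, u4.3} {u1.1} {u1.2, u1.3} {u2.1} {u3.1} {u4.1}


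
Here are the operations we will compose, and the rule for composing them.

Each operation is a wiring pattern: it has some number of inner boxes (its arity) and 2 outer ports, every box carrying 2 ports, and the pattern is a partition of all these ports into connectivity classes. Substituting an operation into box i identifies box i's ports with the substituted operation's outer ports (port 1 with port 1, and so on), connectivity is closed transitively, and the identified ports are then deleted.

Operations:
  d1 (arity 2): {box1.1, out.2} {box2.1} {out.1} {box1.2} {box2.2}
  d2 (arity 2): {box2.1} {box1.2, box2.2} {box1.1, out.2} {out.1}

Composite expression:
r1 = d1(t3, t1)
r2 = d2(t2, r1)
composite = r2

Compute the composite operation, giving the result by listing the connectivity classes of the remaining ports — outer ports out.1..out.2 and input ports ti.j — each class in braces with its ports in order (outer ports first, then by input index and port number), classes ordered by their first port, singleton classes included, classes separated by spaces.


After gluing at d2, chains via deleted ports link the t-ports.
through d1, on inputs (t3, t1): {out.1} {out.2, t3.1} {t1.1} {t1.2} {t3.2} (out.j = stage outer ports)
through d2, on inputs (t2, t3, t1): {out.1} {out.2, t2.1} {t1.1} {t1.2} {t2.2, t3.1} {t3.2} (out.j = stage outer ports)

{out.1} {out.2, t2.1} {t1.1} {t1.2} {t2.2, t3.1} {t3.2}


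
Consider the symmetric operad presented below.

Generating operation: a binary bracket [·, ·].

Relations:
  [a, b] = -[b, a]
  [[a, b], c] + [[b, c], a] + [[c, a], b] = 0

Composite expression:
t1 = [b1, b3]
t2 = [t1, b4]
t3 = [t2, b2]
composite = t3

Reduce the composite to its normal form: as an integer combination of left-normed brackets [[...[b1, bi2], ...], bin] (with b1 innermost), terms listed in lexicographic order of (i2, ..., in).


Expand each bracket as ab - ba; the b1-initial words give the coefficients.
Composite bracket: [[[b1, b3], b4], b2]
The bracket unfolds into 8 signed words via [a, b] = ab - ba (2^3 = 8).
The b1-initial words carry the normal form:
  b1b3b4b2 appears with sign +1, giving the term +[[[b1, b3], b4], b2]

[[[b1, b3], b4], b2]


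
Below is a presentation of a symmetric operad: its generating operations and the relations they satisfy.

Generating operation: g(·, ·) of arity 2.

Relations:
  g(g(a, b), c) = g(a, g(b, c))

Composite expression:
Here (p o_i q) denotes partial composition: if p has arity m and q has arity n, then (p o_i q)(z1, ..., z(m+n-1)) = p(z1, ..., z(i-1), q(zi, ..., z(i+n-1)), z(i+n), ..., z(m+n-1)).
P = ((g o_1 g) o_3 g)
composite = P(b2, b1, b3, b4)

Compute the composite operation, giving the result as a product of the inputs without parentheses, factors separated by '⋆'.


b2 ⋆ b1 ⋆ b3 ⋆ b4

All parenthesizations of g agree; list the b-inputs left to right.
g(b2, b1) flattens to b2 ⋆ b1
g(b3, b4) flattens to b3 ⋆ b4
g(g(b2, b1), g(b3, b4)) flattens to b2 ⋆ b1 ⋆ b3 ⋆ b4


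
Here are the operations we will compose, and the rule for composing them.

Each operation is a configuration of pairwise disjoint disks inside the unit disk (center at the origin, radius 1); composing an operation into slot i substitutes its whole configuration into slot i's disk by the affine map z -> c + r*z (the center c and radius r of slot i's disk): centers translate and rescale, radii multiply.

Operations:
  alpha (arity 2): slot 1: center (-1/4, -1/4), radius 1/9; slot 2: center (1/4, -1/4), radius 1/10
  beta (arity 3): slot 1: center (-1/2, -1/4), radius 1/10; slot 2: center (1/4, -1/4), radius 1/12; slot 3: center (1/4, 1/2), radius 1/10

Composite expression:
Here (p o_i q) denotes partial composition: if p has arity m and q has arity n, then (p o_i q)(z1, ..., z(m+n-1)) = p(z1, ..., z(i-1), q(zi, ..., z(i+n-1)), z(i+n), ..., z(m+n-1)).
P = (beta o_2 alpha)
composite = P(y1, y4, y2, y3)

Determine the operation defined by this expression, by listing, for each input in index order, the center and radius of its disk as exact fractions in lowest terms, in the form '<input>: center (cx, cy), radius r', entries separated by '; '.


Nesting under beta composes maps z -> c + r*z down each y-path.
y1: after 1 affine step, its disk has center (-1/2, -1/4), radius 1/10
y4: after 2 affine steps, its disk has center (11/48, -13/48), radius 1/108
y2: after 2 affine steps, its disk has center (13/48, -13/48), radius 1/120
y3: after 1 affine step, its disk has center (1/4, 1/2), radius 1/10

y1: center (-1/2, -1/4), radius 1/10; y2: center (13/48, -13/48), radius 1/120; y3: center (1/4, 1/2), radius 1/10; y4: center (11/48, -13/48), radius 1/108


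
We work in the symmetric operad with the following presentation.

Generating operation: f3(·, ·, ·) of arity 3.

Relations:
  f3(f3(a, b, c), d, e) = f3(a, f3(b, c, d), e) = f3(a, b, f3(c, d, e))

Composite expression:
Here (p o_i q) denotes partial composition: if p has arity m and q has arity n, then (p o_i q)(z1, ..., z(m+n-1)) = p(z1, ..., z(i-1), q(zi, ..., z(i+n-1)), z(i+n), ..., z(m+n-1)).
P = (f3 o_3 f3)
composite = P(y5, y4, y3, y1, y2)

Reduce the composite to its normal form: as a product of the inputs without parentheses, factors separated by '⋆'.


All parenthesizations of f3 agree; list the y-inputs left to right.
f3(y3, y1, y2) flattens to y3 ⋆ y1 ⋆ y2
f3(y5, y4, f3(y3, y1, y2)) flattens to y5 ⋆ y4 ⋆ y3 ⋆ y1 ⋆ y2

y5 ⋆ y4 ⋆ y3 ⋆ y1 ⋆ y2


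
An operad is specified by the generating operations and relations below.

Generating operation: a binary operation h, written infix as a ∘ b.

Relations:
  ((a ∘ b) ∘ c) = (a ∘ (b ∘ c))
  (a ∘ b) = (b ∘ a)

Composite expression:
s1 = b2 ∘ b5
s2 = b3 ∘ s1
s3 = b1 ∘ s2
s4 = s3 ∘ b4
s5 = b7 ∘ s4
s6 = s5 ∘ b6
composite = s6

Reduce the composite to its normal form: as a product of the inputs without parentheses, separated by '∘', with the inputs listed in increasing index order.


b1 ∘ b2 ∘ b3 ∘ b4 ∘ b5 ∘ b6 ∘ b7

Any arrangement under h is one operation, so sort the b-inputs.
(b2 ∘ b5) unparenthesizes to b2 ∘ b5
(b3 ∘ (b2 ∘ b5)) unparenthesizes to b3 ∘ b2 ∘ b5
(b1 ∘ (b3 ∘ (b2 ∘ b5))) unparenthesizes to b1 ∘ b3 ∘ b2 ∘ b5
((b1 ∘ (b3 ∘ (b2 ∘ b5))) ∘ b4) unparenthesizes to b1 ∘ b3 ∘ b2 ∘ b5 ∘ b4
(b7 ∘ ((b1 ∘ (b3 ∘ (b2 ∘ b5))) ∘ b4)) unparenthesizes to b7 ∘ b1 ∘ b3 ∘ b2 ∘ b5 ∘ b4
((b7 ∘ ((b1 ∘ (b3 ∘ (b2 ∘ b5))) ∘ b4)) ∘ b6) unparenthesizes to b7 ∘ b1 ∘ b3 ∘ b2 ∘ b5 ∘ b4 ∘ b6
putting the inputs in ascending order: b1 ∘ b2 ∘ b3 ∘ b4 ∘ b5 ∘ b6 ∘ b7


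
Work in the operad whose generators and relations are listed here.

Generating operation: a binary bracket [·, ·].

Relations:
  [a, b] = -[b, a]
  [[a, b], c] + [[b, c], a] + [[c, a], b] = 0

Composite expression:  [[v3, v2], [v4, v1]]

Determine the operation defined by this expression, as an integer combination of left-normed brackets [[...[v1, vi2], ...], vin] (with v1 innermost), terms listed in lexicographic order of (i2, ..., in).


A multilinear Lie element is pinned by v1-initial words (v1 innermost).
Composite bracket: [[v3, v2], [v4, v1]]
Full expansion: 8 signed words from ab - ba (2^3 = 8).
The v1-initial words carry the normal form:
  word v1v4v2v3 has sign -1, contributing -[[[v1, v4], v2], v3]
  word v1v4v3v2 has sign +1, contributing +[[[v1, v4], v3], v2]

-[[[v1, v4], v2], v3] + [[[v1, v4], v3], v2]


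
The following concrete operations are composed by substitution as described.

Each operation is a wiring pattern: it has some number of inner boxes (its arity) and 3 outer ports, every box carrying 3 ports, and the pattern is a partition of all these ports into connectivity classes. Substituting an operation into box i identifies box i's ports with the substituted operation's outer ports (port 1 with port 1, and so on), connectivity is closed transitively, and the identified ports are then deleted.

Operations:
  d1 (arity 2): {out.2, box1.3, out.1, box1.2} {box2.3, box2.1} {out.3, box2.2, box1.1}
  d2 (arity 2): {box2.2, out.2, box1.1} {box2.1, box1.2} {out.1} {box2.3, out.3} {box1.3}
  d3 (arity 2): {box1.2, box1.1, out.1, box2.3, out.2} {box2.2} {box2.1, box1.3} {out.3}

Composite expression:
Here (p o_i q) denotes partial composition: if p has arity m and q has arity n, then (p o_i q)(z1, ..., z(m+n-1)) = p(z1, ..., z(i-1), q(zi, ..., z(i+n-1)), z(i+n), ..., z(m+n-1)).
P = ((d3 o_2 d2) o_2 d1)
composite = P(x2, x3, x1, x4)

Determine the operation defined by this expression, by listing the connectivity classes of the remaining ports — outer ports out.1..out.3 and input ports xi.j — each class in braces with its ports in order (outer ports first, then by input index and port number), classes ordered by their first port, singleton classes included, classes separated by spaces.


Treat the ports identified at d3 as solder joints: merge, then drop.
composing d1 on (x3, x1), with out.j its own outer ports: {out.1, out.2, x3.2, x3.3} {out.3, x1.2, x3.1} {x1.1, x1.3}
composing d2 on (x3, x1, x4), with out.j its own outer ports: {out.1} {out.2, x3.2, x3.3, x4.1, x4.2} {out.3, x4.3} {x1.1, x1.3} {x1.2, x3.1}
composing d3 on (x2, x3, x1, x4), with out.j its own outer ports: {out.1, out.2, x2.1, x2.2, x4.3} {out.3} {x1.1, x1.3} {x1.2, x3.1} {x2.3} {x3.2, x3.3, x4.1, x4.2}

{out.1, out.2, x2.1, x2.2, x4.3} {out.3} {x1.1, x1.3} {x1.2, x3.1} {x2.3} {x3.2, x3.3, x4.1, x4.2}


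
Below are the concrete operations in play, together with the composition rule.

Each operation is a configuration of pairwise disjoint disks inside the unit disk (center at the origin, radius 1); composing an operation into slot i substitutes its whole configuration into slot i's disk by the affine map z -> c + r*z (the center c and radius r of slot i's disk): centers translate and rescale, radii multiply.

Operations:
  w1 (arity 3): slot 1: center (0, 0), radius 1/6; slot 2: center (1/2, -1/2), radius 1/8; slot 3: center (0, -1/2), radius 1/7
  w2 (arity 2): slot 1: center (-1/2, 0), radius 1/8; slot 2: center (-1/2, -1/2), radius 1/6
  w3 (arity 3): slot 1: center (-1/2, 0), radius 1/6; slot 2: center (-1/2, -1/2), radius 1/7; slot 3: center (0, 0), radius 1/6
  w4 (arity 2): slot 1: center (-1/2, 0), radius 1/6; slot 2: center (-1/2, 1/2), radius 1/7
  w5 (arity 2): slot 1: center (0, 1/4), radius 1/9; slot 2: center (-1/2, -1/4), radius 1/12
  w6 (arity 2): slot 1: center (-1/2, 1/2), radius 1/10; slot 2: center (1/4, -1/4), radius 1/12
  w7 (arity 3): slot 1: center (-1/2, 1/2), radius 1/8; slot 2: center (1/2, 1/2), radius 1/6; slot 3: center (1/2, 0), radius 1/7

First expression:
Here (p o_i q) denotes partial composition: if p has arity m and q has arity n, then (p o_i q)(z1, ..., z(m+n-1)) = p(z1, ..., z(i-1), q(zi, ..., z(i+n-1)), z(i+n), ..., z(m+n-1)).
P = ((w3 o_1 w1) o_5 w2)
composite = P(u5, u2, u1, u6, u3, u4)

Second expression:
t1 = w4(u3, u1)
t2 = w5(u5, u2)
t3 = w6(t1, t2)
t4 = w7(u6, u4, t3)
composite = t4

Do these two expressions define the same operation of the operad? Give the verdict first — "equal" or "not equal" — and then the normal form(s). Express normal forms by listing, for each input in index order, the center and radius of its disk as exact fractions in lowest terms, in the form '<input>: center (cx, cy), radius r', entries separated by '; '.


not equal — first u1: center (-1/2, -1/12), radius 1/42; u2: center (-5/12, -1/12), radius 1/48; u3: center (-1/12, 0), radius 1/48; u4: center (-1/12, -1/12), radius 1/36; u5: center (-1/2, 0), radius 1/36; u6: center (-1/2, -1/2), radius 1/7, second u1: center (59/140, 11/140), radius 1/490; u2: center (89/168, -13/336), radius 1/1008; u3: center (59/140, 1/14), radius 1/420; u4: center (1/2, 1/2), radius 1/6; u5: center (15/28, -11/336), radius 1/756; u6: center (-1/2, 1/2), radius 1/8

Reducing the first expression gives u1: center (-1/2, -1/12), radius 1/42; u2: center (-5/12, -1/12), radius 1/48; u3: center (-1/12, 0), radius 1/48; u4: center (-1/12, -1/12), radius 1/36; u5: center (-1/2, 0), radius 1/36; u6: center (-1/2, -1/2), radius 1/7
Reducing the second expression gives u1: center (59/140, 11/140), radius 1/490; u2: center (89/168, -13/336), radius 1/1008; u3: center (59/140, 1/14), radius 1/420; u4: center (1/2, 1/2), radius 1/6; u5: center (15/28, -11/336), radius 1/756; u6: center (-1/2, 1/2), radius 1/8
The forms do not match — not equal.


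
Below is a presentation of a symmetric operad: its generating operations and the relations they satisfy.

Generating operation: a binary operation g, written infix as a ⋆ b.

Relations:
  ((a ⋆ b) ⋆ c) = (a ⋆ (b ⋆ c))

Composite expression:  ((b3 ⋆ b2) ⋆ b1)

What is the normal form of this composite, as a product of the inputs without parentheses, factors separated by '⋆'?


b3 ⋆ b2 ⋆ b1

The g-tree's shape is irrelevant; the b-reading-order decides.
(b3 ⋆ b2) flattens to b3 ⋆ b2
((b3 ⋆ b2) ⋆ b1) flattens to b3 ⋆ b2 ⋆ b1


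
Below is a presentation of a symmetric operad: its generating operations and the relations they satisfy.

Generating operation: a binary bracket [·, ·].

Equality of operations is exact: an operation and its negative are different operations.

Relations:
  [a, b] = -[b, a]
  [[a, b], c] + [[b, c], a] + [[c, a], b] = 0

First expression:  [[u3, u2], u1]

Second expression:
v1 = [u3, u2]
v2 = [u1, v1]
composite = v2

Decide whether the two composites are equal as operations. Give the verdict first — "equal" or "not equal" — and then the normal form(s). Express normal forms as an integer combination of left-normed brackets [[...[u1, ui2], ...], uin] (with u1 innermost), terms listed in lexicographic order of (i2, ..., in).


not equal — first [[u1, u2], u3] - [[u1, u3], u2], second -[[u1, u2], u3] + [[u1, u3], u2]

The first expression reduces to [[u1, u2], u3] - [[u1, u3], u2]
The second expression reduces to -[[u1, u2], u3] + [[u1, u3], u2]
They disagree, so not equal.


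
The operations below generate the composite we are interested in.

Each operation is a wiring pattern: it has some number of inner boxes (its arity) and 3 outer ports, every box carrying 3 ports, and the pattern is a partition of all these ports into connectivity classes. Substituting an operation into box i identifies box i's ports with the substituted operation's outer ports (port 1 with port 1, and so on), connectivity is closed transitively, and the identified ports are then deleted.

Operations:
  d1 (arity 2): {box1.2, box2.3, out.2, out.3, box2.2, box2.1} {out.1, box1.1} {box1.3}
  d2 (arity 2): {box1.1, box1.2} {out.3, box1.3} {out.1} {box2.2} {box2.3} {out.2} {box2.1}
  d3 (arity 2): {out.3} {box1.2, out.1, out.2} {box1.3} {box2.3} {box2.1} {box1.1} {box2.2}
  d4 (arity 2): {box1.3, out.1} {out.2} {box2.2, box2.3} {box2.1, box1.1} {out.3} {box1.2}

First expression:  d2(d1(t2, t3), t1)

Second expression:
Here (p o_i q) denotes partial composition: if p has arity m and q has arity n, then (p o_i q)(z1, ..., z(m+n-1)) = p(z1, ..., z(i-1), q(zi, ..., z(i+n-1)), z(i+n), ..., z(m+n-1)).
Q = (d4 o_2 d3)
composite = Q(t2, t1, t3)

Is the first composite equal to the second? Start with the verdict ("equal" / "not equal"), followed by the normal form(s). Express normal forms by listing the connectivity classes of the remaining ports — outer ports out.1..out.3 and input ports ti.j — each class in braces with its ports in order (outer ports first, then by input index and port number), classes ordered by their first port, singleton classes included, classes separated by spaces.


The first expression, normalized: {out.1} {out.2} {out.3, t2.1, t2.2, t3.1, t3.2, t3.3} {t1.1} {t1.2} {t1.3} {t2.3}
The second expression, normalized: {out.1, t2.3} {out.2} {out.3} {t1.1} {t1.2, t2.1} {t1.3} {t2.2} {t3.1} {t3.2} {t3.3}
The forms do not match — not equal.

not equal — first {out.1} {out.2} {out.3, t2.1, t2.2, t3.1, t3.2, t3.3} {t1.1} {t1.2} {t1.3} {t2.3}, second {out.1, t2.3} {out.2} {out.3} {t1.1} {t1.2, t2.1} {t1.3} {t2.2} {t3.1} {t3.2} {t3.3}


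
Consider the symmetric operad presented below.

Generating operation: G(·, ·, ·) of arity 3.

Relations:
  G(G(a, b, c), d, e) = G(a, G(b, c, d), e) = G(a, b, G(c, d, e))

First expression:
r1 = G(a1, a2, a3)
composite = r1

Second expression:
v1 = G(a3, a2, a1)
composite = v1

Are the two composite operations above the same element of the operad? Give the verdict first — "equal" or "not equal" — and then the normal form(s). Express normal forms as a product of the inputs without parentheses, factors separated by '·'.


not equal; the first gives a1 · a2 · a3 and the second a3 · a2 · a1

Reducing the first expression gives a1 · a2 · a3
Reducing the second expression gives a3 · a2 · a1
Distinct normal forms: not equal.


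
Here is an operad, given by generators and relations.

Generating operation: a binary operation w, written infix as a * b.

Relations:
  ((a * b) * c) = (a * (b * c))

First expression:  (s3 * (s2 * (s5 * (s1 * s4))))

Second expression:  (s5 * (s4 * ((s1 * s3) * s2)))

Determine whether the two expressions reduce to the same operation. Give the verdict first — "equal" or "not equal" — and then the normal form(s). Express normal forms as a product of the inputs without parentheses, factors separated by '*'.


not equal: they reduce to s3 * s2 * s5 * s1 * s4 and s5 * s4 * s1 * s3 * s2

Normal form of the first expression: s3 * s2 * s5 * s1 * s4
Normal form of the second expression: s5 * s4 * s1 * s3 * s2
No match — not equal.


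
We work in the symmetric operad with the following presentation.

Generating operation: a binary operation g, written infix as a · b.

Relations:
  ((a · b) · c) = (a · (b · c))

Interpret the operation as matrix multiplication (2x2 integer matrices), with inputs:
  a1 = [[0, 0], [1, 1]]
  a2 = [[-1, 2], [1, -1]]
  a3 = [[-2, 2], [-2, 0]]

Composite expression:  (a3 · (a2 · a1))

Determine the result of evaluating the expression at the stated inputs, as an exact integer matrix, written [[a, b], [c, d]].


[[-6, -6], [-4, -4]]

(a2 · a1) = [[2, 2], [-1, -1]]
(a3 · (a2 · a1)) = [[-6, -6], [-4, -4]]


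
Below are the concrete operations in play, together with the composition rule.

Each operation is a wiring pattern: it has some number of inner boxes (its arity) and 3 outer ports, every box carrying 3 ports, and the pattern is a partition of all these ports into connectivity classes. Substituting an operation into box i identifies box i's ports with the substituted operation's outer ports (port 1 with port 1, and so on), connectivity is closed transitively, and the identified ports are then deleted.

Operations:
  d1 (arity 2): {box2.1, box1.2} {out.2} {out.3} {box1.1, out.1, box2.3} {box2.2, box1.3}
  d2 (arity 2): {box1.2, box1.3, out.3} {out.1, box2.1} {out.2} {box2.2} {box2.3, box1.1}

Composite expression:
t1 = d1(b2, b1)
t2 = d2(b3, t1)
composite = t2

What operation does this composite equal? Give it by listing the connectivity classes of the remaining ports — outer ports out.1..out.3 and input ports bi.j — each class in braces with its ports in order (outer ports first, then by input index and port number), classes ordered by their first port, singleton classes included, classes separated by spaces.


Substituting into d2 glues patterns; closure does the rest.
composing d1 on (b2, b1), with out.j its own outer ports: {out.1, b1.3, b2.1} {out.2} {out.3} {b1.1, b2.2} {b1.2, b2.3}
composing d2 on (b3, b2, b1), with out.j its own outer ports: {out.1, b1.3, b2.1} {out.2} {out.3, b3.2, b3.3} {b1.1, b2.2} {b1.2, b2.3} {b3.1}

{out.1, b1.3, b2.1} {out.2} {out.3, b3.2, b3.3} {b1.1, b2.2} {b1.2, b2.3} {b3.1}


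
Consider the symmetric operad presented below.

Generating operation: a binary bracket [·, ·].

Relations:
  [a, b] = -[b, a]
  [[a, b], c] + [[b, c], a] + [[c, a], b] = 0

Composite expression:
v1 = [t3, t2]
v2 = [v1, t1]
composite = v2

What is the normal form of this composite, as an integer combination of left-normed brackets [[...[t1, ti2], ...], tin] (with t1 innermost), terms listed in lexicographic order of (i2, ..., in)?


[[t1, t2], t3] - [[t1, t3], t2]


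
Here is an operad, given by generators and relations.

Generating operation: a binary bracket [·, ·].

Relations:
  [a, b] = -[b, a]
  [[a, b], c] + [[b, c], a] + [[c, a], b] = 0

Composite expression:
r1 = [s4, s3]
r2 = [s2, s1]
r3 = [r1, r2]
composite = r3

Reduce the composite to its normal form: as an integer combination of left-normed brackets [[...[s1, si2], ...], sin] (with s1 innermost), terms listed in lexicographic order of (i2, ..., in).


Skip Jacobi rewriting: expand, keep s1-initial words, read off terms.
Composite bracket: [[s4, s3], [s2, s1]]
Full expansion: 8 signed words from ab - ba (2^3 = 8).
Coefficients come from the s1-initial words:
  the word s1s2s3s4 carries sign -1 and contributes -[[[s1, s2], s3], s4]
  the word s1s2s4s3 carries sign +1 and contributes +[[[s1, s2], s4], s3]

-[[[s1, s2], s3], s4] + [[[s1, s2], s4], s3]


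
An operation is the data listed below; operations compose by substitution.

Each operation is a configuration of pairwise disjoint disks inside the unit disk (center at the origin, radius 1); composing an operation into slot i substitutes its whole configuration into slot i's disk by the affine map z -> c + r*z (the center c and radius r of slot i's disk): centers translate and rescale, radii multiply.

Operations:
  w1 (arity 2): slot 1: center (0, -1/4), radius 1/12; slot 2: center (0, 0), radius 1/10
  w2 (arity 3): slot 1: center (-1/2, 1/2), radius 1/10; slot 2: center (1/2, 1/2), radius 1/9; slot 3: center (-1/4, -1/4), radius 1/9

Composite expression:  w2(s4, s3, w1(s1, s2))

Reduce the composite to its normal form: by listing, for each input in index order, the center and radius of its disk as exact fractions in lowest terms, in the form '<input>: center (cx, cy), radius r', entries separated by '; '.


Only the slot chain above each s matters under w2; compose those maps.
s4 passes through 1 substitution, ending at center (-1/2, 1/2), radius 1/10
s3 passes through 1 substitution, ending at center (1/2, 1/2), radius 1/9
s1 passes through 2 substitutions, ending at center (-1/4, -5/18), radius 1/108
s2 passes through 2 substitutions, ending at center (-1/4, -1/4), radius 1/90

s1: center (-1/4, -5/18), radius 1/108; s2: center (-1/4, -1/4), radius 1/90; s3: center (1/2, 1/2), radius 1/9; s4: center (-1/2, 1/2), radius 1/10


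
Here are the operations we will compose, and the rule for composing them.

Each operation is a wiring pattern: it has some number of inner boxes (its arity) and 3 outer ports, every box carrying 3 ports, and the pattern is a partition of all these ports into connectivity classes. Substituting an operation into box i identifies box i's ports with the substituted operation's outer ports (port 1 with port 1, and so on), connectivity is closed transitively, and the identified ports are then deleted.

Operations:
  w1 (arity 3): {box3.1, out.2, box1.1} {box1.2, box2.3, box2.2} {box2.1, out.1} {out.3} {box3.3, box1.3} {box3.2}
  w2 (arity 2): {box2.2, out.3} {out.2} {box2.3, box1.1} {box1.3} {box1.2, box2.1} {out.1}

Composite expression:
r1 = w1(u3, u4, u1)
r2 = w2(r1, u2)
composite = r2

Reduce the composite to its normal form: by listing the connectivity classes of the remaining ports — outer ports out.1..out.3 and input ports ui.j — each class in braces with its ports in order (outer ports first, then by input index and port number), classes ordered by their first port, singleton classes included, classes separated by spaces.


{out.1} {out.2} {out.3, u2.2} {u1.1, u2.1, u3.1} {u1.2} {u1.3, u3.3} {u2.3, u4.1} {u3.2, u4.2, u4.3}
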